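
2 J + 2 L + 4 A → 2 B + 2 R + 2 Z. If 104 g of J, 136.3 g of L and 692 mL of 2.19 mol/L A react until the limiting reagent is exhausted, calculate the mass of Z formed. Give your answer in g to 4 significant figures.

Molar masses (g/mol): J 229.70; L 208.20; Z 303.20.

137.3 g

n(J) = 104.0 / 229.70 = 0.4528 mol
n(L) = 136.3 / 208.20 = 0.6547 mol
n(A) = 2.19 × 692.0/1000 = 1.515 mol
n/ν for J = 0.4528/2 = 0.2264
n/ν for L = 0.6547/2 = 0.3274
n/ν for A = 1.515/4 = 0.3788
Smallest n/ν is J → limiting reagent.
n(Z) = (2/2) × 0.4528 = 0.4528 mol
mass = 0.4528 × 303.20 = 137.3 g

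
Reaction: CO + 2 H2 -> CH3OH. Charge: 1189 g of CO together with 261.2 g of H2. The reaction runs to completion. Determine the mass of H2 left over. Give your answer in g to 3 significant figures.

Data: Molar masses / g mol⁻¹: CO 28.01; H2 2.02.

n(CO) = 1189 / 28.01 = 42.45 mol
n(H2) = 261.2 / 2.02 = 129.3 mol
n/ν → CO: 42.45, H2: 64.65; CO is limiting.
H2 consumed = (2/1) × 42.45 = 84.90 mol
H2 remaining = 129.3 − 84.90 = 44.40 mol
mass = 44.40 × 2.02 = 89.69 g

89.7 g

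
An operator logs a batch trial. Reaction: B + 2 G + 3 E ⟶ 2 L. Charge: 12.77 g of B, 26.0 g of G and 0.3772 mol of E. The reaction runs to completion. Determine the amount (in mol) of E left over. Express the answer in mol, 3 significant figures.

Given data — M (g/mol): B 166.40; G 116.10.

n(B) = 12.77 / 166.40 = 0.07674 mol
n(G) = 26.00 / 116.10 = 0.2239 mol
n(E) = 0.3772 mol
n/ν for B = 0.07674/1 = 0.07674
n/ν for G = 0.2239/2 = 0.1120
n/ν for E = 0.3772/3 = 0.1257
Smallest n/ν is B → limiting reagent.
E consumed = (3/1) × 0.07674 = 0.2302 mol
E remaining = 0.3772 − 0.2302 = 0.1470 mol

0.147 mol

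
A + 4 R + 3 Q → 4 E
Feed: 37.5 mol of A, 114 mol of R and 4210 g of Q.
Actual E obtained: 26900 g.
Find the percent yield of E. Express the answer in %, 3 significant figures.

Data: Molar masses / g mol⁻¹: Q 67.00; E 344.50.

93.2 %

n(A) = 37.50 mol
n(R) = 114.0 mol
n(Q) = 4210 / 67.00 = 62.84 mol
n/ν for A = 37.50/1 = 37.50
n/ν for R = 114.0/4 = 28.50
n/ν for Q = 62.84/3 = 20.95
Smallest n/ν is Q → limiting reagent.
theoretical n(E) = (4/3) × 62.84 = 83.79 mol → 28870 g
% yield = 26900 / 28870 × 100 = 93.18 %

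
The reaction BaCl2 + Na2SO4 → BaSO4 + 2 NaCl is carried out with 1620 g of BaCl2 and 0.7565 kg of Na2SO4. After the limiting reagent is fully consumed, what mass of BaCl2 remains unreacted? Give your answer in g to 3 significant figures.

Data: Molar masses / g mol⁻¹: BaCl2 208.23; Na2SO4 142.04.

n(BaCl2) = 1620 / 208.23 = 7.780 mol
n(Na2SO4) = 0.7565×1000 / 142.04 = 5.326 mol
n/ν → BaCl2: 7.780, Na2SO4: 5.326; Na2SO4 is limiting.
BaCl2 consumed = (1/1) × 5.326 = 5.326 mol
BaCl2 remaining = 7.780 − 5.326 = 2.454 mol
mass = 2.454 × 208.23 = 511.0 g

511 g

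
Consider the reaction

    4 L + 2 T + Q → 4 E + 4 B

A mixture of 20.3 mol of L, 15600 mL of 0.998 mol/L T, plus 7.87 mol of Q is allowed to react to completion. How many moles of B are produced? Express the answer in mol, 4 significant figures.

20.30 mol

n(L) = 20.30 mol
n(T) = 0.998 × 15600/1000 = 15.57 mol
n(Q) = 7.870 mol
n/ν → L: 5.075, T: 7.785, Q: 7.870; L is limiting.
n(B) = (4/4) × 20.30 = 20.30 mol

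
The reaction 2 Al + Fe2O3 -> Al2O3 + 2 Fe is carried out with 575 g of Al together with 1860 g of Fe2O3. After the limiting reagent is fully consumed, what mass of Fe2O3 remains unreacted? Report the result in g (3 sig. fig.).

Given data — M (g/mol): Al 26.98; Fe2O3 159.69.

158 g

n(Al) = 575.0 / 26.98 = 21.31 mol
n(Fe2O3) = 1860 / 159.69 = 11.65 mol
n/ν for Al = 21.31/2 = 10.66
n/ν for Fe2O3 = 11.65/1 = 11.65
Smallest n/ν is Al → limiting reagent.
Fe2O3 consumed = (1/2) × 21.31 = 10.66 mol
Fe2O3 remaining = 11.65 − 10.66 = 0.9900 mol
mass = 0.9900 × 159.69 = 158.1 g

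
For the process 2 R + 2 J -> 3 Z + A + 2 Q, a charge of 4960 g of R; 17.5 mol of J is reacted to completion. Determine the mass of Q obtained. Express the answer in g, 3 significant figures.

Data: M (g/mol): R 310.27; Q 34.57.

n(R) = 4960 / 310.27 = 15.99 mol
n(J) = 17.50 mol
n/ν → R: 7.995, J: 8.750; R is limiting.
n(Q) = (2/2) × 15.99 = 15.99 mol
mass = 15.99 × 34.57 = 552.8 g

553 g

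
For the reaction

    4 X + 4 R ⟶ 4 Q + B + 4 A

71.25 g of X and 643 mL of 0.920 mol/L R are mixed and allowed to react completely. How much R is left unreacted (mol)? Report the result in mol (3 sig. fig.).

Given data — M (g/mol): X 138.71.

n(X) = 71.25 / 138.71 = 0.5137 mol
n(R) = 0.920 × 643.0/1000 = 0.5916 mol
n/ν for X = 0.5137/4 = 0.1284
n/ν for R = 0.5916/4 = 0.1479
Smallest n/ν is X → limiting reagent.
R consumed = (4/4) × 0.5137 = 0.5137 mol
R remaining = 0.5916 − 0.5137 = 0.07790 mol

0.0779 mol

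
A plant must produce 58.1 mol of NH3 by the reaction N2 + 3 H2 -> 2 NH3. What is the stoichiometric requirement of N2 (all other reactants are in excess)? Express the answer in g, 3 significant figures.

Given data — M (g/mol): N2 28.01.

n(NH3) = 58.10 mol
n(N2) = (1/2) × 58.10 = 29.05 mol
mass = 29.05 × 28.01 = 813.7 g

814 g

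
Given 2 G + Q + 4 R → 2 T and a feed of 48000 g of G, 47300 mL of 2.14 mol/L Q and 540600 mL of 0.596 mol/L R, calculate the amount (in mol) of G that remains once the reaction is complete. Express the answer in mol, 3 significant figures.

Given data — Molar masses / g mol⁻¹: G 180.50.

105 mol

n(G) = 48000 / 180.50 = 265.9 mol
n(Q) = 2.14 × 47300/1000 = 101.2 mol
n(R) = 0.596 × 540600/1000 = 322.2 mol
n/ν for G = 265.9/2 = 133.0
n/ν for Q = 101.2/1 = 101.2
n/ν for R = 322.2/4 = 80.55
Smallest n/ν is R → limiting reagent.
G consumed = (2/4) × 322.2 = 161.1 mol
G remaining = 265.9 − 161.1 = 104.8 mol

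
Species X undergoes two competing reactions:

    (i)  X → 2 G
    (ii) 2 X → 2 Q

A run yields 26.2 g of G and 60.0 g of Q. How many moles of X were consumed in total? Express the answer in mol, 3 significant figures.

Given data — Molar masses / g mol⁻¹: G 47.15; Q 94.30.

n(G) = 26.2 / 47.15 = 0.5557 mol
n(Q) = 60.0 / 94.30 = 0.6363 mol
n(X) via (i) = (1/2)×0.5557 = 0.2779 mol
n(X) via (ii) = (2/2)×0.6363 = 0.6363 mol
total n(X) = 0.2779 + 0.6363 = 0.9142 mol

0.914 mol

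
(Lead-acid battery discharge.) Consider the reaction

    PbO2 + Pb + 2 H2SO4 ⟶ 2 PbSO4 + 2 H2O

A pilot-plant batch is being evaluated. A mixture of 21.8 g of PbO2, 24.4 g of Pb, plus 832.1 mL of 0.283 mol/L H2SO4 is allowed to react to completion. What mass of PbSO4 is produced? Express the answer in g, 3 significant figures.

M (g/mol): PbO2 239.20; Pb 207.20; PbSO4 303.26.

55.3 g

n(PbO2) = 21.80 / 239.20 = 0.09114 mol
n(Pb) = 24.40 / 207.20 = 0.1178 mol
n(H2SO4) = 0.283 × 832.1/1000 = 0.2355 mol
n/ν → PbO2: 0.09114, Pb: 0.1178, H2SO4: 0.1178; PbO2 is limiting.
n(PbSO4) = (2/1) × 0.09114 = 0.1823 mol
mass = 0.1823 × 303.26 = 55.28 g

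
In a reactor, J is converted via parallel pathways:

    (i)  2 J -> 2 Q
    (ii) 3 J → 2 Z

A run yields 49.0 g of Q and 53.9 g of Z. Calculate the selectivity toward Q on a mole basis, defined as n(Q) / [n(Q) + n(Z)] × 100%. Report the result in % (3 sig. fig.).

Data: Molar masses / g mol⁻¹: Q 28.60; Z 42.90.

57.7 %

n(Q) = 49.0 / 28.60 = 1.713 mol
n(Z) = 53.9 / 42.90 = 1.256 mol
selectivity = 1.713/(1.713+1.256) × 100 = 57.70 %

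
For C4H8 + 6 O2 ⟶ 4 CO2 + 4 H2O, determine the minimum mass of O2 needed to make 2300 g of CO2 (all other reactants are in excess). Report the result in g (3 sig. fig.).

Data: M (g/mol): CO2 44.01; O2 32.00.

2510 g

n(CO2) = 2300 / 44.01 = 52.26 mol
n(O2) = (6/4) × 52.26 = 78.39 mol
mass = 78.39 × 32.00 = 2508 g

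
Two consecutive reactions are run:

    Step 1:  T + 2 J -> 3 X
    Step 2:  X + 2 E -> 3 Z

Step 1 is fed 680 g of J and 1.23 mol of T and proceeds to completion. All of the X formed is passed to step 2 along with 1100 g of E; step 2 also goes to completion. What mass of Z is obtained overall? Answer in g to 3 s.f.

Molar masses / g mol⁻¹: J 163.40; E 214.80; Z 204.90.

1570 g

Step 1:
n(J) = 680.0 / 163.40 = 4.162 mol
n(T) = 1.230 mol
n/ν for J = 4.162/2 = 2.081
n/ν for T = 1.230/1 = 1.230
Smallest n/ν is T → limiting reagent.
n(X) produced = (3/1) × 1.230 = 3.690 mol
Step 2:
n(X) available = 3.690 mol
n(E) = 1100 / 214.80 = 5.121 mol
n/ν for X = 3.690/1 = 3.690
n/ν for E = 5.121/2 = 2.561
Smallest n/ν is E → limiting reagent.
n(Z) = (3/2) × 5.121 = 7.682 mol
mass = 7.682 × 204.90 = 1574 g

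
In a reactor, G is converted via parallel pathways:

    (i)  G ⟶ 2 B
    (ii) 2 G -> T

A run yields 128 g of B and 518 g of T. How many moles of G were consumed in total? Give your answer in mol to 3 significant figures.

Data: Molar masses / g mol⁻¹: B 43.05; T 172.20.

n(B) = 128 / 43.05 = 2.973 mol
n(T) = 518 / 172.20 = 3.008 mol
n(G) via (i) = (1/2)×2.973 = 1.487 mol
n(G) via (ii) = (2/1)×3.008 = 6.016 mol
total n(G) = 1.487 + 6.016 = 7.503 mol

7.50 mol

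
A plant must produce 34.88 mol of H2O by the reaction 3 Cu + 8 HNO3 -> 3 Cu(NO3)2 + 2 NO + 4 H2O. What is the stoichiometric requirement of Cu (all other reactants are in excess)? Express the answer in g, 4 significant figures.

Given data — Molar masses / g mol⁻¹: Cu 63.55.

1662 g

n(H2O) = 34.88 mol
n(Cu) = (3/4) × 34.88 = 26.16 mol
mass = 26.16 × 63.55 = 1662 g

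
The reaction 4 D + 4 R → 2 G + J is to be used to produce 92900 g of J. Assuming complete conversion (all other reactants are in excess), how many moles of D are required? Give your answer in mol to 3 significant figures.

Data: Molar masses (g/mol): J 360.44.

n(J) = 92900 / 360.44 = 257.7 mol
n(D) = (4/1) × 257.7 = 1031 mol

1030 mol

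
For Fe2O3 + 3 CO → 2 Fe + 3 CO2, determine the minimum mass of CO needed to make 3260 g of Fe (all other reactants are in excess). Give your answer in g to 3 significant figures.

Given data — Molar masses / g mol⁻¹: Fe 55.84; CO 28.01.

n(Fe) = 3260 / 55.84 = 58.38 mol
n(CO) = (3/2) × 58.38 = 87.57 mol
mass = 87.57 × 28.01 = 2453 g

2450 g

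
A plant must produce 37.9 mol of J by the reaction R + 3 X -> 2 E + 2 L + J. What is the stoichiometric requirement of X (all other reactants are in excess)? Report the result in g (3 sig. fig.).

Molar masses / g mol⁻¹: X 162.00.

18400 g

n(J) = 37.90 mol
n(X) = (3/1) × 37.90 = 113.7 mol
mass = 113.7 × 162.00 = 18420 g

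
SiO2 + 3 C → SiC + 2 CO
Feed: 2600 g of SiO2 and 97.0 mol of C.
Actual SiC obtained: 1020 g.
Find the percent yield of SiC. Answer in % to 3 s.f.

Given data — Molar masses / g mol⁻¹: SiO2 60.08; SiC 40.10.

78.7 %

n(SiO2) = 2600 / 60.08 = 43.28 mol
n(C) = 97.00 mol
n/ν → SiO2: 43.28, C: 32.33; C is limiting.
theoretical n(SiC) = (1/3) × 97.00 = 32.33 mol → 1296 g
% yield = 1020 / 1296 × 100 = 78.70 %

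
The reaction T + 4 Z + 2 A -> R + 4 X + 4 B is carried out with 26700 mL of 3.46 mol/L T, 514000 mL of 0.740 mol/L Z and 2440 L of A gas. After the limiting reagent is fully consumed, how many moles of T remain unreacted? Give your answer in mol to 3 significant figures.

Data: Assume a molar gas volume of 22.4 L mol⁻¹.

37.9 mol

n(T) = 3.46 × 26700/1000 = 92.38 mol
n(Z) = 0.740 × 514000/1000 = 380.4 mol
n(A) = 2440 / 22.4 = 108.9 mol
n/ν for T = 92.38/1 = 92.38
n/ν for Z = 380.4/4 = 95.10
n/ν for A = 108.9/2 = 54.45
Smallest n/ν is A → limiting reagent.
T consumed = (1/2) × 108.9 = 54.45 mol
T remaining = 92.38 − 54.45 = 37.93 mol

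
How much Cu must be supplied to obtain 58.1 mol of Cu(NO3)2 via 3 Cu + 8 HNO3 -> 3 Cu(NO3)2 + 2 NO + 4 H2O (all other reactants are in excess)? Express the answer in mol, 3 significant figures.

58.1 mol

n(Cu(NO3)2) = 58.10 mol
n(Cu) = (3/3) × 58.10 = 58.10 mol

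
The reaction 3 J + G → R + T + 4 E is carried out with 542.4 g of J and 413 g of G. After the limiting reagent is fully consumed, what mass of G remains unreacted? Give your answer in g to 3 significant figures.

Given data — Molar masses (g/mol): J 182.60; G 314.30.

n(J) = 542.4 / 182.60 = 2.970 mol
n(G) = 413.0 / 314.30 = 1.314 mol
n/ν → J: 0.9900, G: 1.314; J is limiting.
G consumed = (1/3) × 2.970 = 0.9900 mol
G remaining = 1.314 − 0.9900 = 0.3240 mol
mass = 0.3240 × 314.30 = 101.8 g

102 g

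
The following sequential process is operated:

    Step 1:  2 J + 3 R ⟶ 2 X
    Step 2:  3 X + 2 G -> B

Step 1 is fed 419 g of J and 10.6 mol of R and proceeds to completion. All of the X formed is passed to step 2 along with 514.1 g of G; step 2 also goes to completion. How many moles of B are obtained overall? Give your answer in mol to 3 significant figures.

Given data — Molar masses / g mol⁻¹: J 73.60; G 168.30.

1.53 mol

Step 1:
n(J) = 419.0 / 73.60 = 5.693 mol
n(R) = 10.60 mol
n/ν → J: 2.847, R: 3.533; J is limiting.
n(X) produced = (2/2) × 5.693 = 5.693 mol
Step 2:
n(X) available = 5.693 mol
n(G) = 514.1 / 168.30 = 3.055 mol
n/ν → X: 1.898, G: 1.528; G is limiting.
n(B) = (1/2) × 3.055 = 1.528 mol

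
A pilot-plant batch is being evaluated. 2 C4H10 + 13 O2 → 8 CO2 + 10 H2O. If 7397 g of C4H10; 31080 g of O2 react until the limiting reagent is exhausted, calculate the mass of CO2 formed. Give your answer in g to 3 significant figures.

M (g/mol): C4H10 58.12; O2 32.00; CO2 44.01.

n(C4H10) = 7397 / 58.12 = 127.3 mol
n(O2) = 31080 / 32.00 = 971.3 mol
n/ν for C4H10 = 127.3/2 = 63.65
n/ν for O2 = 971.3/13 = 74.72
Smallest n/ν is C4H10 → limiting reagent.
n(CO2) = (8/2) × 127.3 = 509.2 mol
mass = 509.2 × 44.01 = 22410 g

22400 g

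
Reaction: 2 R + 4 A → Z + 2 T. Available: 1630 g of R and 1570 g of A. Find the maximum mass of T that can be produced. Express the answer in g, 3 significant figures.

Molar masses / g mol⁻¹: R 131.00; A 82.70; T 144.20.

1370 g

n(R) = 1630 / 131.00 = 12.44 mol
n(A) = 1570 / 82.70 = 18.98 mol
n/ν for R = 12.44/2 = 6.220
n/ν for A = 18.98/4 = 4.745
Smallest n/ν is A → limiting reagent.
n(T) = (2/4) × 18.98 = 9.490 mol
mass = 9.490 × 144.20 = 1368 g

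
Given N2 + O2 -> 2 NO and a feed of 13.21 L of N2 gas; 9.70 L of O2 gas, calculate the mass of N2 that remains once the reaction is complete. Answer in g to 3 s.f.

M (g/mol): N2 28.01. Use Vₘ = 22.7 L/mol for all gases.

n(N2) = 13.21 / 22.7 = 0.5819 mol
n(O2) = 9.700 / 22.7 = 0.4273 mol
n/ν → N2: 0.5819, O2: 0.4273; O2 is limiting.
N2 consumed = (1/1) × 0.4273 = 0.4273 mol
N2 remaining = 0.5819 − 0.4273 = 0.1546 mol
mass = 0.1546 × 28.01 = 4.330 g

4.33 g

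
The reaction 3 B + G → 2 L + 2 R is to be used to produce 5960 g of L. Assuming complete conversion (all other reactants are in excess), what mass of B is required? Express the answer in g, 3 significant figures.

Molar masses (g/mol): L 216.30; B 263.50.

n(L) = 5960 / 216.30 = 27.55 mol
n(B) = (3/2) × 27.55 = 41.33 mol
mass = 41.33 × 263.50 = 10890 g

10900 g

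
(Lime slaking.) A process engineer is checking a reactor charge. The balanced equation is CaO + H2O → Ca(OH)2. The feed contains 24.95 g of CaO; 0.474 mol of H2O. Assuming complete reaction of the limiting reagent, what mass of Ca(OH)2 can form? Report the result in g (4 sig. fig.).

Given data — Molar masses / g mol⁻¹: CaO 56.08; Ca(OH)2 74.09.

n(CaO) = 24.95 / 56.08 = 0.4449 mol
n(H2O) = 0.4740 mol
n/ν for CaO = 0.4449/1 = 0.4449
n/ν for H2O = 0.4740/1 = 0.4740
Smallest n/ν is CaO → limiting reagent.
n(Ca(OH)2) = (1/1) × 0.4449 = 0.4449 mol
mass = 0.4449 × 74.09 = 32.96 g

32.96 g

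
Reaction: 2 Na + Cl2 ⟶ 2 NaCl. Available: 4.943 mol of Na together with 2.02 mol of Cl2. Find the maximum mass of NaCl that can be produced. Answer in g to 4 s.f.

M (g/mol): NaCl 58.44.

n(Na) = 4.943 mol
n(Cl2) = 2.020 mol
n/ν → Na: 2.472, Cl2: 2.020; Cl2 is limiting.
n(NaCl) = (2/1) × 2.020 = 4.040 mol
mass = 4.040 × 58.44 = 236.1 g

236.1 g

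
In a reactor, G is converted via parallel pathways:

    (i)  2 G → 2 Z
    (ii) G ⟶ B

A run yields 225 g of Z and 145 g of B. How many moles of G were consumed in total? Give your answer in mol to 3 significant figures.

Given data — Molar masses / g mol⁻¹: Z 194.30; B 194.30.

n(Z) = 225 / 194.30 = 1.158 mol
n(B) = 145 / 194.30 = 0.7463 mol
n(G) via (i) = (2/2)×1.158 = 1.158 mol
n(G) via (ii) = (1/1)×0.7463 = 0.7463 mol
total n(G) = 1.158 + 0.7463 = 1.904 mol

1.90 mol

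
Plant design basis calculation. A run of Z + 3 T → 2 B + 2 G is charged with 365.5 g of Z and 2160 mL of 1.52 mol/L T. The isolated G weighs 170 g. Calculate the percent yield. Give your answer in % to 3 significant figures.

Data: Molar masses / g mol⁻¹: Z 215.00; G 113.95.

n(Z) = 365.5 / 215.00 = 1.700 mol
n(T) = 1.52 × 2160/1000 = 3.283 mol
n/ν for Z = 1.700/1 = 1.700
n/ν for T = 3.283/3 = 1.094
Smallest n/ν is T → limiting reagent.
theoretical n(G) = (2/3) × 3.283 = 2.189 mol → 249.4 g
% yield = 170 / 249.4 × 100 = 68.16 %

68.2 %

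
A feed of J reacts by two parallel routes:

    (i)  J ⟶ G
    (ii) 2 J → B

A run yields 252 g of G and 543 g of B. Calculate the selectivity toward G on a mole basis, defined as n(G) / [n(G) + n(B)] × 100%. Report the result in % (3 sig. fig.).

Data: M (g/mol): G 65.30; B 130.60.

48.1 %

n(G) = 252 / 65.30 = 3.859 mol
n(B) = 543 / 130.60 = 4.158 mol
selectivity = 3.859/(3.859+4.158) × 100 = 48.14 %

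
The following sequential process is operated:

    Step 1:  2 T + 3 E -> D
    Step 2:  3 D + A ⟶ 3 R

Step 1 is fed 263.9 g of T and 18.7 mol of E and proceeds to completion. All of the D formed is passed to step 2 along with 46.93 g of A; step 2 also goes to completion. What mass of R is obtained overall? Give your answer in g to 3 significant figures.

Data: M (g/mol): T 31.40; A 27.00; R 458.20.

1930 g

Step 1:
n(T) = 263.9 / 31.40 = 8.404 mol
n(E) = 18.70 mol
n/ν for T = 8.404/2 = 4.202
n/ν for E = 18.70/3 = 6.233
Smallest n/ν is T → limiting reagent.
n(D) produced = (1/2) × 8.404 = 4.202 mol
Step 2:
n(D) available = 4.202 mol
n(A) = 46.93 / 27.00 = 1.738 mol
n/ν for D = 4.202/3 = 1.401
n/ν for A = 1.738/1 = 1.738
Smallest n/ν is D → limiting reagent.
n(R) = (3/3) × 4.202 = 4.202 mol
mass = 4.202 × 458.20 = 1925 g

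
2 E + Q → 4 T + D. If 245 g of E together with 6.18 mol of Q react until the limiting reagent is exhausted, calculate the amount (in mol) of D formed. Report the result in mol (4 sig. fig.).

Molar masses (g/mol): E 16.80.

6.180 mol

n(E) = 245.0 / 16.80 = 14.58 mol
n(Q) = 6.180 mol
n/ν for E = 14.58/2 = 7.290
n/ν for Q = 6.180/1 = 6.180
Smallest n/ν is Q → limiting reagent.
n(D) = (1/1) × 6.180 = 6.180 mol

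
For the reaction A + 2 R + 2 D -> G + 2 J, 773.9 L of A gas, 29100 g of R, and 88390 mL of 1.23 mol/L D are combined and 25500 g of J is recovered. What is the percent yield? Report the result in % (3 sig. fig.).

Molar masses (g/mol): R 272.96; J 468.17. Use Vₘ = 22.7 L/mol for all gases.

79.9 %

n(A) = 773.9 / 22.7 = 34.09 mol
n(R) = 29100 / 272.96 = 106.6 mol
n(D) = 1.23 × 88390/1000 = 108.7 mol
n/ν for A = 34.09/1 = 34.09
n/ν for R = 106.6/2 = 53.30
n/ν for D = 108.7/2 = 54.35
Smallest n/ν is A → limiting reagent.
theoretical n(J) = (2/1) × 34.09 = 68.18 mol → 31920 g
% yield = 25500 / 31920 × 100 = 79.89 %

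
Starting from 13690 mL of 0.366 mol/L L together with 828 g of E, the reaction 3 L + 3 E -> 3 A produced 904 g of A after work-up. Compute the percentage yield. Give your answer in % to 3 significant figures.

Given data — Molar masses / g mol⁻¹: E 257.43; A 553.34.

n(L) = 0.366 × 13690/1000 = 5.011 mol
n(E) = 828.0 / 257.43 = 3.216 mol
n/ν for L = 5.011/3 = 1.670
n/ν for E = 3.216/3 = 1.072
Smallest n/ν is E → limiting reagent.
theoretical n(A) = (3/3) × 3.216 = 3.216 mol → 1780 g
% yield = 904 / 1780 × 100 = 50.79 %

50.8 %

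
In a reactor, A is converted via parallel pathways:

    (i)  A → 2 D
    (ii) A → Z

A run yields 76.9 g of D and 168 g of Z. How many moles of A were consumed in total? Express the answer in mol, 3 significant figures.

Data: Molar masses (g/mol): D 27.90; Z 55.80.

4.39 mol

n(D) = 76.9 / 27.90 = 2.756 mol
n(Z) = 168 / 55.80 = 3.011 mol
n(A) via (i) = (1/2)×2.756 = 1.378 mol
n(A) via (ii) = (1/1)×3.011 = 3.011 mol
total n(A) = 1.378 + 3.011 = 4.389 mol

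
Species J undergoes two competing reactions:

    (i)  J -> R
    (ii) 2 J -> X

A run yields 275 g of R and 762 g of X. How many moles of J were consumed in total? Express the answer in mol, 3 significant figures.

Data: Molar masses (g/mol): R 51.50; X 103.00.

n(R) = 275 / 51.50 = 5.340 mol
n(X) = 762 / 103.00 = 7.398 mol
n(J) via (i) = (1/1)×5.340 = 5.340 mol
n(J) via (ii) = (2/1)×7.398 = 14.80 mol
total n(J) = 5.340 + 14.80 = 20.14 mol

20.1 mol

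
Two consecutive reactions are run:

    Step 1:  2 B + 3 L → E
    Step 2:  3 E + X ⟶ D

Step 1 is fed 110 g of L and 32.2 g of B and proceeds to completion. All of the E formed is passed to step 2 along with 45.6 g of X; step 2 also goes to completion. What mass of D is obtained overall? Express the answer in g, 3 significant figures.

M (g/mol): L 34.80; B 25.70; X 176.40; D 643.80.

Step 1:
n(L) = 110.0 / 34.80 = 3.161 mol
n(B) = 32.20 / 25.70 = 1.253 mol
n/ν for L = 3.161/3 = 1.054
n/ν for B = 1.253/2 = 0.6265
Smallest n/ν is B → limiting reagent.
n(E) produced = (1/2) × 1.253 = 0.6265 mol
Step 2:
n(E) available = 0.6265 mol
n(X) = 45.60 / 176.40 = 0.2585 mol
n/ν for E = 0.6265/3 = 0.2088
n/ν for X = 0.2585/1 = 0.2585
Smallest n/ν is E → limiting reagent.
n(D) = (1/3) × 0.6265 = 0.2088 mol
mass = 0.2088 × 643.80 = 134.4 g

134 g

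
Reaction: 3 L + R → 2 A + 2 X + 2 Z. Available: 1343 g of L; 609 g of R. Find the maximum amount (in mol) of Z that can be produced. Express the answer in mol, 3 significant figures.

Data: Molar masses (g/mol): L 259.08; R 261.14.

3.46 mol

n(L) = 1343 / 259.08 = 5.184 mol
n(R) = 609.0 / 261.14 = 2.332 mol
n/ν for L = 5.184/3 = 1.728
n/ν for R = 2.332/1 = 2.332
Smallest n/ν is L → limiting reagent.
n(Z) = (2/3) × 5.184 = 3.456 mol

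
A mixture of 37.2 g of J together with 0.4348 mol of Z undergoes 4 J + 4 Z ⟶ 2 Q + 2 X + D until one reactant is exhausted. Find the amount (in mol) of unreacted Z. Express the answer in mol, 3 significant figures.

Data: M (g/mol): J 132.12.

0.153 mol

n(J) = 37.20 / 132.12 = 0.2816 mol
n(Z) = 0.4348 mol
n/ν → J: 0.07040, Z: 0.1087; J is limiting.
Z consumed = (4/4) × 0.2816 = 0.2816 mol
Z remaining = 0.4348 − 0.2816 = 0.1532 mol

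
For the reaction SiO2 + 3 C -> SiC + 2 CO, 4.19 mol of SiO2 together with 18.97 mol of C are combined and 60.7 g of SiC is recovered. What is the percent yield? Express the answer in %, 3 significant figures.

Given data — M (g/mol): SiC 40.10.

n(SiO2) = 4.190 mol
n(C) = 18.97 mol
n/ν for SiO2 = 4.190/1 = 4.190
n/ν for C = 18.97/3 = 6.323
Smallest n/ν is SiO2 → limiting reagent.
theoretical n(SiC) = (1/1) × 4.190 = 4.190 mol → 168.0 g
% yield = 60.7 / 168.0 × 100 = 36.13 %

36.1 %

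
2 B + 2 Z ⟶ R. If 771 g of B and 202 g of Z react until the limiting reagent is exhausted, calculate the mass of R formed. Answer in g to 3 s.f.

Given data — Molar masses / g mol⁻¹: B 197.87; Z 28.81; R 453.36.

883 g

n(B) = 771.0 / 197.87 = 3.896 mol
n(Z) = 202.0 / 28.81 = 7.011 mol
n/ν → B: 1.948, Z: 3.506; B is limiting.
n(R) = (1/2) × 3.896 = 1.948 mol
mass = 1.948 × 453.36 = 883.1 g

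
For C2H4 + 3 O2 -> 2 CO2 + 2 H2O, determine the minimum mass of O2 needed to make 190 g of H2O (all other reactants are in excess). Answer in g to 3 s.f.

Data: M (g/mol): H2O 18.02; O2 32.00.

n(H2O) = 190 / 18.02 = 10.54 mol
n(O2) = (3/2) × 10.54 = 15.81 mol
mass = 15.81 × 32.00 = 505.9 g

506 g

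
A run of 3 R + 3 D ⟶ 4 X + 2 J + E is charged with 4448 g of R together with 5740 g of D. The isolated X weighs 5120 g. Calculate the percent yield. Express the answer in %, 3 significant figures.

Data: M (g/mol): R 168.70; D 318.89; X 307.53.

69.4 %

n(R) = 4448 / 168.70 = 26.37 mol
n(D) = 5740 / 318.89 = 18.00 mol
n/ν for R = 26.37/3 = 8.790
n/ν for D = 18.00/3 = 6.000
Smallest n/ν is D → limiting reagent.
theoretical n(X) = (4/3) × 18.00 = 24.00 mol → 7381 g
% yield = 5120 / 7381 × 100 = 69.37 %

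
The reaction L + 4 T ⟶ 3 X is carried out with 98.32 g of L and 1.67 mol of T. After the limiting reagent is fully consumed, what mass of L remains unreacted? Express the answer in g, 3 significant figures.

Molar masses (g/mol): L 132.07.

n(L) = 98.32 / 132.07 = 0.7445 mol
n(T) = 1.670 mol
n/ν for L = 0.7445/1 = 0.7445
n/ν for T = 1.670/4 = 0.4175
Smallest n/ν is T → limiting reagent.
L consumed = (1/4) × 1.670 = 0.4175 mol
L remaining = 0.7445 − 0.4175 = 0.3270 mol
mass = 0.3270 × 132.07 = 43.19 g

43.2 g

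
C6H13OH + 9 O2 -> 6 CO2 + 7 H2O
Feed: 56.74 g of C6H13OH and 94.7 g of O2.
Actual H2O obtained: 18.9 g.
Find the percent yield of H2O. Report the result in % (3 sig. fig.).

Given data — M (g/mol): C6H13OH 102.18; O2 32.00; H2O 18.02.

45.6 %

n(C6H13OH) = 56.74 / 102.18 = 0.5553 mol
n(O2) = 94.70 / 32.00 = 2.959 mol
n/ν for C6H13OH = 0.5553/1 = 0.5553
n/ν for O2 = 2.959/9 = 0.3288
Smallest n/ν is O2 → limiting reagent.
theoretical n(H2O) = (7/9) × 2.959 = 2.301 mol → 41.46 g
% yield = 18.9 / 41.46 × 100 = 45.59 %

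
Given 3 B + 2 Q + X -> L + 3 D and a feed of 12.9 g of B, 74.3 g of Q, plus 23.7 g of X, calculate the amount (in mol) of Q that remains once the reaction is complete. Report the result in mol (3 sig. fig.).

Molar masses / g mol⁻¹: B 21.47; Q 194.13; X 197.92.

n(B) = 12.90 / 21.47 = 0.6008 mol
n(Q) = 74.30 / 194.13 = 0.3827 mol
n(X) = 23.70 / 197.92 = 0.1197 mol
n/ν for B = 0.6008/3 = 0.2003
n/ν for Q = 0.3827/2 = 0.1914
n/ν for X = 0.1197/1 = 0.1197
Smallest n/ν is X → limiting reagent.
Q consumed = (2/1) × 0.1197 = 0.2394 mol
Q remaining = 0.3827 − 0.2394 = 0.1433 mol

0.143 mol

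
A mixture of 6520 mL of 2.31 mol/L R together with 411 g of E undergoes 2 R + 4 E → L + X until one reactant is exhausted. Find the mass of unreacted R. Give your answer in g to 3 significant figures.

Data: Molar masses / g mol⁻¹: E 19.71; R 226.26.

n(R) = 2.31 × 6520/1000 = 15.06 mol
n(E) = 411.0 / 19.71 = 20.85 mol
n/ν for R = 15.06/2 = 7.530
n/ν for E = 20.85/4 = 5.213
Smallest n/ν is E → limiting reagent.
R consumed = (2/4) × 20.85 = 10.43 mol
R remaining = 15.06 − 10.43 = 4.630 mol
mass = 4.630 × 226.26 = 1048 g

1050 g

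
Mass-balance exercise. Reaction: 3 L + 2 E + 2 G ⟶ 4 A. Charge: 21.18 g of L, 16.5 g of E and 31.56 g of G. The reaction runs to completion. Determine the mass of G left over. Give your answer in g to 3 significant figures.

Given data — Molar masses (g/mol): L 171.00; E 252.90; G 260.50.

14.6 g

n(L) = 21.18 / 171.00 = 0.1239 mol
n(E) = 16.50 / 252.90 = 0.06524 mol
n(G) = 31.56 / 260.50 = 0.1212 mol
n/ν → L: 0.04130, E: 0.03262, G: 0.06060; E is limiting.
G consumed = (2/2) × 0.06524 = 0.06524 mol
G remaining = 0.1212 − 0.06524 = 0.05596 mol
mass = 0.05596 × 260.50 = 14.58 g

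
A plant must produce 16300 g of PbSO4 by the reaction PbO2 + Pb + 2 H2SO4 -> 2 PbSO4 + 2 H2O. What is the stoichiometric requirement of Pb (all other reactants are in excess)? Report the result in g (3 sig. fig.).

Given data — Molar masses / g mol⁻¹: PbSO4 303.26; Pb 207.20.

n(PbSO4) = 16300 / 303.26 = 53.75 mol
n(Pb) = (1/2) × 53.75 = 26.88 mol
mass = 26.88 × 207.20 = 5570 g

5570 g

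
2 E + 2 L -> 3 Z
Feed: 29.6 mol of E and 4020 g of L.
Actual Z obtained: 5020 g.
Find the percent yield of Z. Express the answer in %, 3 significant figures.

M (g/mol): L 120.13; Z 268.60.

n(E) = 29.60 mol
n(L) = 4020 / 120.13 = 33.46 mol
n/ν → E: 14.80, L: 16.73; E is limiting.
theoretical n(Z) = (3/2) × 29.60 = 44.40 mol → 11930 g
% yield = 5020 / 11930 × 100 = 42.08 %

42.1 %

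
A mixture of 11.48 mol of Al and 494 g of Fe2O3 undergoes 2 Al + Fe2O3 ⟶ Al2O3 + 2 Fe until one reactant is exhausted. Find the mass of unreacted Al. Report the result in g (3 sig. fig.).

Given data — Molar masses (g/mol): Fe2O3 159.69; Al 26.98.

143 g

n(Al) = 11.48 mol
n(Fe2O3) = 494.0 / 159.69 = 3.093 mol
n/ν for Al = 11.48/2 = 5.740
n/ν for Fe2O3 = 3.093/1 = 3.093
Smallest n/ν is Fe2O3 → limiting reagent.
Al consumed = (2/1) × 3.093 = 6.186 mol
Al remaining = 11.48 − 6.186 = 5.294 mol
mass = 5.294 × 26.98 = 142.8 g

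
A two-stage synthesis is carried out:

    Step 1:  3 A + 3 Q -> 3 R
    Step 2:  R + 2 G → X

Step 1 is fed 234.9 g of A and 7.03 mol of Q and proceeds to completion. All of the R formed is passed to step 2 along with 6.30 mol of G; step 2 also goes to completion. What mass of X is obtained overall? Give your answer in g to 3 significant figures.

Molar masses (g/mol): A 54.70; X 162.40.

Step 1:
n(A) = 234.9 / 54.70 = 4.294 mol
n(Q) = 7.030 mol
n/ν → A: 1.431, Q: 2.343; A is limiting.
n(R) produced = (3/3) × 4.294 = 4.294 mol
Step 2:
n(R) available = 4.294 mol
n(G) = 6.300 mol
n/ν → R: 4.294, G: 3.150; G is limiting.
n(X) = (1/2) × 6.300 = 3.150 mol
mass = 3.150 × 162.40 = 511.6 g

512 g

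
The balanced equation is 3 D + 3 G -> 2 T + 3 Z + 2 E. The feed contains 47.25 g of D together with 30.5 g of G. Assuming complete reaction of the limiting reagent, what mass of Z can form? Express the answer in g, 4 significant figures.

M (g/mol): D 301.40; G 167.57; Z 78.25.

12.27 g

n(D) = 47.25 / 301.40 = 0.1568 mol
n(G) = 30.50 / 167.57 = 0.1820 mol
n/ν → D: 0.05227, G: 0.06067; D is limiting.
n(Z) = (3/3) × 0.1568 = 0.1568 mol
mass = 0.1568 × 78.25 = 12.27 g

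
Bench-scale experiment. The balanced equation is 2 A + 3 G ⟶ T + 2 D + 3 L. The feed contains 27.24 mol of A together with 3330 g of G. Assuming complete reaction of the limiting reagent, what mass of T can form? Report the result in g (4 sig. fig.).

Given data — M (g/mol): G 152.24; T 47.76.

n(A) = 27.24 mol
n(G) = 3330 / 152.24 = 21.87 mol
n/ν for A = 27.24/2 = 13.62
n/ν for G = 21.87/3 = 7.290
Smallest n/ν is G → limiting reagent.
n(T) = (1/3) × 21.87 = 7.290 mol
mass = 7.290 × 47.76 = 348.2 g

348.2 g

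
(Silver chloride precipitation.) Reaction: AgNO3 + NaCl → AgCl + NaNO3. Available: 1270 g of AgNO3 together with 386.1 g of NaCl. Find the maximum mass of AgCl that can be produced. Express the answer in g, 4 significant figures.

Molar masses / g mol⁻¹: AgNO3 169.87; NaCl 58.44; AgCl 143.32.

946.9 g

n(AgNO3) = 1270 / 169.87 = 7.476 mol
n(NaCl) = 386.1 / 58.44 = 6.607 mol
n/ν for AgNO3 = 7.476/1 = 7.476
n/ν for NaCl = 6.607/1 = 6.607
Smallest n/ν is NaCl → limiting reagent.
n(AgCl) = (1/1) × 6.607 = 6.607 mol
mass = 6.607 × 143.32 = 946.9 g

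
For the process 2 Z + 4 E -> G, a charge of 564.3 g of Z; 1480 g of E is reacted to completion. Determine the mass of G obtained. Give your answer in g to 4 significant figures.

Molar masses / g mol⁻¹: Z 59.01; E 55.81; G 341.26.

1632 g

n(Z) = 564.3 / 59.01 = 9.563 mol
n(E) = 1480 / 55.81 = 26.52 mol
n/ν → Z: 4.782, E: 6.630; Z is limiting.
n(G) = (1/2) × 9.563 = 4.782 mol
mass = 4.782 × 341.26 = 1632 g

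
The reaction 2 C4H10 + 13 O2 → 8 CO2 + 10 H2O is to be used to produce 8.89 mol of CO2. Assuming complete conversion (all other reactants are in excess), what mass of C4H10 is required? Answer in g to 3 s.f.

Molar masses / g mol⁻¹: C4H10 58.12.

129 g

n(CO2) = 8.890 mol
n(C4H10) = (2/8) × 8.890 = 2.223 mol
mass = 2.223 × 58.12 = 129.2 g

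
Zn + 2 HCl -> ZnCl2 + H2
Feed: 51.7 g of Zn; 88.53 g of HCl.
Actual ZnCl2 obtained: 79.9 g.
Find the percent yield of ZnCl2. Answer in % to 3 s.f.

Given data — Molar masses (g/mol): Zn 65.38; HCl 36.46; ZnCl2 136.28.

74.1 %

n(Zn) = 51.70 / 65.38 = 0.7908 mol
n(HCl) = 88.53 / 36.46 = 2.428 mol
n/ν for Zn = 0.7908/1 = 0.7908
n/ν for HCl = 2.428/2 = 1.214
Smallest n/ν is Zn → limiting reagent.
theoretical n(ZnCl2) = (1/1) × 0.7908 = 0.7908 mol → 107.8 g
% yield = 79.9 / 107.8 × 100 = 74.12 %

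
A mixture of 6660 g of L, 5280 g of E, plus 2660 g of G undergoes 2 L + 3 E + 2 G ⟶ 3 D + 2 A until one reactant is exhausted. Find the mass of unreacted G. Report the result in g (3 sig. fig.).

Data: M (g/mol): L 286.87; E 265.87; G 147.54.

707 g

n(L) = 6660 / 286.87 = 23.22 mol
n(E) = 5280 / 265.87 = 19.86 mol
n(G) = 2660 / 147.54 = 18.03 mol
n/ν for L = 23.22/2 = 11.61
n/ν for E = 19.86/3 = 6.620
n/ν for G = 18.03/2 = 9.015
Smallest n/ν is E → limiting reagent.
G consumed = (2/3) × 19.86 = 13.24 mol
G remaining = 18.03 − 13.24 = 4.790 mol
mass = 4.790 × 147.54 = 706.7 g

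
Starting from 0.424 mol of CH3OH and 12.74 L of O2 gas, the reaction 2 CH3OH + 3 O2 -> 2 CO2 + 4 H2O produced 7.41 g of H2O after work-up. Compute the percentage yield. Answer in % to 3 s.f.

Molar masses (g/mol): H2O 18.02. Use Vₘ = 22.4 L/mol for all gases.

n(CH3OH) = 0.4240 mol
n(O2) = 12.74 / 22.4 = 0.5688 mol
n/ν → CH3OH: 0.2120, O2: 0.1896; O2 is limiting.
theoretical n(H2O) = (4/3) × 0.5688 = 0.7584 mol → 13.67 g
% yield = 7.41 / 13.67 × 100 = 54.21 %

54.2 %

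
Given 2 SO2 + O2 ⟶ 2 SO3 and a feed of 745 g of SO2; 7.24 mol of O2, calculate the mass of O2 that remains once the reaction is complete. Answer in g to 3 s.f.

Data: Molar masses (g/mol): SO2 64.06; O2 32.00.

n(SO2) = 745.0 / 64.06 = 11.63 mol
n(O2) = 7.240 mol
n/ν for SO2 = 11.63/2 = 5.815
n/ν for O2 = 7.240/1 = 7.240
Smallest n/ν is SO2 → limiting reagent.
O2 consumed = (1/2) × 11.63 = 5.815 mol
O2 remaining = 7.240 − 5.815 = 1.425 mol
mass = 1.425 × 32.00 = 45.60 g

45.6 g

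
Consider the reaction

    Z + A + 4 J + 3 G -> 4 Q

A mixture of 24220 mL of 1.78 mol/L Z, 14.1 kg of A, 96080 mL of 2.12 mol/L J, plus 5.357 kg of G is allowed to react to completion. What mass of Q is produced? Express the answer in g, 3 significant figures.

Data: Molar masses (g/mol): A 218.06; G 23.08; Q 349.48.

60300 g

n(Z) = 1.78 × 24220/1000 = 43.11 mol
n(A) = 14.10×1000 / 218.06 = 64.66 mol
n(J) = 2.12 × 96080/1000 = 203.7 mol
n(G) = 5.357×1000 / 23.08 = 232.1 mol
n/ν → Z: 43.11, A: 64.66, J: 50.93, G: 77.37; Z is limiting.
n(Q) = (4/1) × 43.11 = 172.4 mol
mass = 172.4 × 349.48 = 60250 g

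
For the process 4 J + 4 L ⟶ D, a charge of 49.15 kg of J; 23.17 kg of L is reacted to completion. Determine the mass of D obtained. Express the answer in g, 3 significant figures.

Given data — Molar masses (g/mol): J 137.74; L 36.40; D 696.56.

n(J) = 49.15×1000 / 137.74 = 356.8 mol
n(L) = 23.17×1000 / 36.40 = 636.5 mol
n/ν → J: 89.20, L: 159.1; J is limiting.
n(D) = (1/4) × 356.8 = 89.20 mol
mass = 89.20 × 696.56 = 62130 g

62100 g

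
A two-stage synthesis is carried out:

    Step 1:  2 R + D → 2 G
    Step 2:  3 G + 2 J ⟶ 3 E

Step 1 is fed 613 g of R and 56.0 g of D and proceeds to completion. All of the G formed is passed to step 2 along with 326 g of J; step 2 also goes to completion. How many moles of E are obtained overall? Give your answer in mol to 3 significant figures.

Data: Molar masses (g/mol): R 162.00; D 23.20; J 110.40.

3.78 mol

Step 1:
n(R) = 613.0 / 162.00 = 3.784 mol
n(D) = 56.00 / 23.20 = 2.414 mol
n/ν for R = 3.784/2 = 1.892
n/ν for D = 2.414/1 = 2.414
Smallest n/ν is R → limiting reagent.
n(G) produced = (2/2) × 3.784 = 3.784 mol
Step 2:
n(G) available = 3.784 mol
n(J) = 326.0 / 110.40 = 2.953 mol
n/ν for G = 3.784/3 = 1.261
n/ν for J = 2.953/2 = 1.477
Smallest n/ν is G → limiting reagent.
n(E) = (3/3) × 3.784 = 3.784 mol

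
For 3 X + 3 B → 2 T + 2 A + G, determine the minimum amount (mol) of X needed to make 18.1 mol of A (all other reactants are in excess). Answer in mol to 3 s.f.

n(A) = 18.10 mol
n(X) = (3/2) × 18.10 = 27.15 mol

27.2 mol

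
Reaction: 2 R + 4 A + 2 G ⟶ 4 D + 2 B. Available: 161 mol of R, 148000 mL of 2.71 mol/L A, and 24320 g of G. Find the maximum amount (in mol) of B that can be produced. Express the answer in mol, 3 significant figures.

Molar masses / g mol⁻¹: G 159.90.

n(R) = 161.0 mol
n(A) = 2.71 × 148000/1000 = 401.1 mol
n(G) = 24320 / 159.90 = 152.1 mol
n/ν → R: 80.50, A: 100.3, G: 76.05; G is limiting.
n(B) = (2/2) × 152.1 = 152.1 mol

152 mol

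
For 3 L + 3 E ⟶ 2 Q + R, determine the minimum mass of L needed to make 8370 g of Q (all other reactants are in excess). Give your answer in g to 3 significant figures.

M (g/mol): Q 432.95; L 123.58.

n(Q) = 8370 / 432.95 = 19.33 mol
n(L) = (3/2) × 19.33 = 29.00 mol
mass = 29.00 × 123.58 = 3584 g

3580 g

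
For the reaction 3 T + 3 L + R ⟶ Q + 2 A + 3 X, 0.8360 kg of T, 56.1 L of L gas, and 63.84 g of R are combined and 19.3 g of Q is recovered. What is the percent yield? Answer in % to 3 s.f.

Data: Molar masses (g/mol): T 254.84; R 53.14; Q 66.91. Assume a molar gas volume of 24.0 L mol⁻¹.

n(T) = 0.8360×1000 / 254.84 = 3.280 mol
n(L) = 56.10 / 24.0 = 2.338 mol
n(R) = 63.84 / 53.14 = 1.201 mol
n/ν for T = 3.280/3 = 1.093
n/ν for L = 2.338/3 = 0.7793
n/ν for R = 1.201/1 = 1.201
Smallest n/ν is L → limiting reagent.
theoretical n(Q) = (1/3) × 2.338 = 0.7793 mol → 52.14 g
% yield = 19.3 / 52.14 × 100 = 37.02 %

37.0 %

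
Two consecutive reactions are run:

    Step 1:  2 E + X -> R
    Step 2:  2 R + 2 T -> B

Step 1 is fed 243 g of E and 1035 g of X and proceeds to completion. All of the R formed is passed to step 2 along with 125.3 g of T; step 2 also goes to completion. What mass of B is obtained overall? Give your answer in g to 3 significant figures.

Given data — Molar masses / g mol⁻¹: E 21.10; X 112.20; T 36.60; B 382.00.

654 g

Step 1:
n(E) = 243.0 / 21.10 = 11.52 mol
n(X) = 1035 / 112.20 = 9.225 mol
n/ν for E = 11.52/2 = 5.760
n/ν for X = 9.225/1 = 9.225
Smallest n/ν is E → limiting reagent.
n(R) produced = (1/2) × 11.52 = 5.760 mol
Step 2:
n(R) available = 5.760 mol
n(T) = 125.3 / 36.60 = 3.423 mol
n/ν for R = 5.760/2 = 2.880
n/ν for T = 3.423/2 = 1.712
Smallest n/ν is T → limiting reagent.
n(B) = (1/2) × 3.423 = 1.712 mol
mass = 1.712 × 382.00 = 654.0 g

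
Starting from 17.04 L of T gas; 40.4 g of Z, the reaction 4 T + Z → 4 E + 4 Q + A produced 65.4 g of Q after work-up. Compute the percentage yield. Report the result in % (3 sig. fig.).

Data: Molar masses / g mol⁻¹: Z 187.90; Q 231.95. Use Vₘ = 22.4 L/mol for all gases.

n(T) = 17.04 / 22.4 = 0.7607 mol
n(Z) = 40.40 / 187.90 = 0.2150 mol
n/ν → T: 0.1902, Z: 0.2150; T is limiting.
theoretical n(Q) = (4/4) × 0.7607 = 0.7607 mol → 176.4 g
% yield = 65.4 / 176.4 × 100 = 37.07 %

37.1 %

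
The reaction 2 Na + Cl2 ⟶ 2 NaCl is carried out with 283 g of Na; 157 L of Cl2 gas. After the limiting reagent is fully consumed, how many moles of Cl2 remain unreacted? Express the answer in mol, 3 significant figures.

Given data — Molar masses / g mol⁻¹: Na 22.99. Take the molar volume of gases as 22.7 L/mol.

0.761 mol

n(Na) = 283.0 / 22.99 = 12.31 mol
n(Cl2) = 157.0 / 22.7 = 6.916 mol
n/ν for Na = 12.31/2 = 6.155
n/ν for Cl2 = 6.916/1 = 6.916
Smallest n/ν is Na → limiting reagent.
Cl2 consumed = (1/2) × 12.31 = 6.155 mol
Cl2 remaining = 6.916 − 6.155 = 0.7610 mol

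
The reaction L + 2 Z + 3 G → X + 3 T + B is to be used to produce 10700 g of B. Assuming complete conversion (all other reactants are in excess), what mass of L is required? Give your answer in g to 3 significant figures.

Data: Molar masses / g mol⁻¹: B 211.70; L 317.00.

n(B) = 10700 / 211.70 = 50.54 mol
n(L) = (1/1) × 50.54 = 50.54 mol
mass = 50.54 × 317.00 = 16020 g

16000 g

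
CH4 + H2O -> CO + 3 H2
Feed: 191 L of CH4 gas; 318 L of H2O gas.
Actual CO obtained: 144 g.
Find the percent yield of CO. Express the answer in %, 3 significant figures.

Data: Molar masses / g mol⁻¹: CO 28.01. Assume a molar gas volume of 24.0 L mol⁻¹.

n(CH4) = 191.0 / 24.0 = 7.958 mol
n(H2O) = 318.0 / 24.0 = 13.25 mol
n/ν for CH4 = 7.958/1 = 7.958
n/ν for H2O = 13.25/1 = 13.25
Smallest n/ν is CH4 → limiting reagent.
theoretical n(CO) = (1/1) × 7.958 = 7.958 mol → 222.9 g
% yield = 144 / 222.9 × 100 = 64.60 %

64.6 %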